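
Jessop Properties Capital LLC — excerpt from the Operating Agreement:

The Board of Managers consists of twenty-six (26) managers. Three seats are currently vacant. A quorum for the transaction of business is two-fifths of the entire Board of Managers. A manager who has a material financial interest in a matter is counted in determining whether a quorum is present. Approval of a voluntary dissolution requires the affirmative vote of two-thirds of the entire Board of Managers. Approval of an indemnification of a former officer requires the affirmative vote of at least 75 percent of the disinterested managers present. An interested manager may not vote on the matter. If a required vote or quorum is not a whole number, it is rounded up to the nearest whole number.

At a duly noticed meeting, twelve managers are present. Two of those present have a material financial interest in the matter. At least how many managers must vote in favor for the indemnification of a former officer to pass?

The indemnification of a former officer requires three-fourths of the disinterested managers present (12 − 2 = 10).
3/4 of 10 = 7.50, rounded up to 8.

8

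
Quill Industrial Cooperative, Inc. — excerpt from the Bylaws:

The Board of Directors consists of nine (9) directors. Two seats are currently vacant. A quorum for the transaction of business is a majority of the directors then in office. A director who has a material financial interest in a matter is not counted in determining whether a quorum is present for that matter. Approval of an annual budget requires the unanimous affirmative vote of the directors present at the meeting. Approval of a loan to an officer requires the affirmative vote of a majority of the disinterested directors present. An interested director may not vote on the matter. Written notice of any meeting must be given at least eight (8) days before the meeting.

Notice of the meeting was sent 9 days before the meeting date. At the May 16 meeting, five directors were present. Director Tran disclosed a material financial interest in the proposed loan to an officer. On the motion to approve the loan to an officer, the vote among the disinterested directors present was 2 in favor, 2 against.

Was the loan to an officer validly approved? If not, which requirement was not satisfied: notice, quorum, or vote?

Invalid — vote requirement not satisfied.

Notice: 9 days given; 8 required (9 ≥ 8). Satisfied.
Quorum: 5 present, but the 1 interested director does not count, leaving 4. Quorum is 4. Satisfied.
Vote: the loan to an officer requires a majority of the disinterested directors present (5 − 1 = 4). A majority of 4 is 3, so 3 affirmative votes are needed; 2 voted in favor. Not satisfied.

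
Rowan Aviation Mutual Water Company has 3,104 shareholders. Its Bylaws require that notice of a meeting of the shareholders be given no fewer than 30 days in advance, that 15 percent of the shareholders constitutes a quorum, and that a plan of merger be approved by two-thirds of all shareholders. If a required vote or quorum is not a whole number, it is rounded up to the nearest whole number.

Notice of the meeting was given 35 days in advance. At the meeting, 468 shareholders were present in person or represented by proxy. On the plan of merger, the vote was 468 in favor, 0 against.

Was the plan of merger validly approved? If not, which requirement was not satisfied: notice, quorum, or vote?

Notice: 35 days given; 30 required. Satisfied.
Quorum: 15% of 3,104 = 465.60, rounded up to 466; 468 present. Satisfied.
Vote: requires two-thirds of all shareholders (3,104); 2/3 of 3104 = 2069.33, rounded up to 2070, so 2,070 needed; 468 in favor. Not satisfied.

Invalid — vote requirement not satisfied.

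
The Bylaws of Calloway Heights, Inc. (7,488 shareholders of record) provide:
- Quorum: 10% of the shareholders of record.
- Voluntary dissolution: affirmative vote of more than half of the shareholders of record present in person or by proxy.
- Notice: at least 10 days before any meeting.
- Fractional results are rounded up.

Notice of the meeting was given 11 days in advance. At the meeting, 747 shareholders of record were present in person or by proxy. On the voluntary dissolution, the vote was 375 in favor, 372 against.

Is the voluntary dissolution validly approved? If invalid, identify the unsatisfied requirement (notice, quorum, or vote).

Notice: 11 days given; 10 required. Satisfied.
Quorum: 10% of 7,488 = 748.80, rounded up to 749; 747 present. Not satisfied.
Vote: requires a majority of those present (747); a majority of 747 is 374, so 374 needed; 375 in favor. Satisfied.

Invalid — quorum requirement not satisfied.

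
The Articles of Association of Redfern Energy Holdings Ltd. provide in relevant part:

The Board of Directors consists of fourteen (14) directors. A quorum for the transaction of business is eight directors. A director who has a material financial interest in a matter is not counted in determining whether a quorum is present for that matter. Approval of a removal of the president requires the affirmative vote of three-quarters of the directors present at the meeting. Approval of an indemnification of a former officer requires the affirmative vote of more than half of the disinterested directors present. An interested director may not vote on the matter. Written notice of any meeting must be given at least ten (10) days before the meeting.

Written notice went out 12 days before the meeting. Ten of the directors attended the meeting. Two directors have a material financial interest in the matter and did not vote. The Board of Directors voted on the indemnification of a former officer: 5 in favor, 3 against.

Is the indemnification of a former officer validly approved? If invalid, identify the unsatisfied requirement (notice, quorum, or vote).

Valid — all requirements satisfied.

Notice: 12 days given; 10 required (12 ≥ 10). Satisfied.
Quorum: 10 present, but the 2 interested directors do not count, leaving 8. Quorum is 8. Satisfied.
Vote: the indemnification of a former officer requires a majority of the disinterested directors present (10 − 2 = 8). A majority of 8 is 5, so 5 affirmative votes are needed; 5 voted in favor. Satisfied.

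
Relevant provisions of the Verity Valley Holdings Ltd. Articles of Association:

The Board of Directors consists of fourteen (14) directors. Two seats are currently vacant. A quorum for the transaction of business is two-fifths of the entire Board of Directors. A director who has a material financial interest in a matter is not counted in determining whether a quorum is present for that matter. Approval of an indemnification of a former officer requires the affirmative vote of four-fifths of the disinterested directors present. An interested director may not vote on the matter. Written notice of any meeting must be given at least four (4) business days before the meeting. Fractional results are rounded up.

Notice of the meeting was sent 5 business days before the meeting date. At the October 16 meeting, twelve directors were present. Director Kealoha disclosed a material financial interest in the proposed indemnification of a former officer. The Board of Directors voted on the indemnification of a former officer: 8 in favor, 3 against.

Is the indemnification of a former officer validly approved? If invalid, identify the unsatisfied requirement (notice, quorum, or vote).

Notice: 5 business days given; 4 required (5 ≥ 4). Satisfied.
Quorum: 12 present, but the 1 interested director does not count, leaving 11. Quorum is 6. Satisfied.
Vote: the indemnification of a former officer requires four-fifths of the disinterested directors present (12 − 1 = 11). 4/5 of 11 = 8.80, rounded up to 9, so 9 affirmative votes are needed; 8 voted in favor. Not satisfied.

Invalid — vote requirement not satisfied.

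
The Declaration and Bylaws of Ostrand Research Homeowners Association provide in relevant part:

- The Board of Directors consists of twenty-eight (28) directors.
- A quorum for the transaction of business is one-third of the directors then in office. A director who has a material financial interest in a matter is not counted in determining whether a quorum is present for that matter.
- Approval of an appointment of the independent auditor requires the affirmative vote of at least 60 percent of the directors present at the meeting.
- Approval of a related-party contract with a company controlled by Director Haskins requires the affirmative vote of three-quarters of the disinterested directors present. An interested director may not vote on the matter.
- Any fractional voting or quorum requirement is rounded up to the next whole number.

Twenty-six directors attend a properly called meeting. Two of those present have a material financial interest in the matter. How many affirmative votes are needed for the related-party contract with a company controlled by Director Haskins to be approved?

18

The related-party contract with a company controlled by Director Haskins requires three-fourths of the disinterested directors present (26 − 2 = 24).
3/4 of 24 = 18.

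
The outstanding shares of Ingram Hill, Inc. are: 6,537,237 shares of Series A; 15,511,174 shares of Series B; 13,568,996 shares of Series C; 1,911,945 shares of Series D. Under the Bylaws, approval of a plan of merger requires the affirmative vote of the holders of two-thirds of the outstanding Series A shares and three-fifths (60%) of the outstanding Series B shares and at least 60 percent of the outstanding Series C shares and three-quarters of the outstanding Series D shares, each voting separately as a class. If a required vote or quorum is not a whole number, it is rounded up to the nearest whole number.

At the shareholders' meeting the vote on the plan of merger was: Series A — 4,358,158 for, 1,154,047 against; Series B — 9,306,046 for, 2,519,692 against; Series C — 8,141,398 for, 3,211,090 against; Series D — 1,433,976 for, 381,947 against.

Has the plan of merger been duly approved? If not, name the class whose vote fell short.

Not approved — the Series B shares did not give the required vote.

Series A: 2/3 of 6537237 = 4358158; 4,358,158 required, 4,358,158 in favor — approved.
Series B: 3/5 of 15511174 = 9306704.40, rounded up to 9306705; 9,306,705 required, 9,306,046 in favor — not approved.
Series C: 3/5 of 13568996 = 8141397.60, rounded up to 8141398; 8,141,398 required, 8,141,398 in favor — approved.
Series D: 3/4 of 1911945 = 1433958.75, rounded up to 1433959; 1,433,959 required, 1,433,976 in favor — approved.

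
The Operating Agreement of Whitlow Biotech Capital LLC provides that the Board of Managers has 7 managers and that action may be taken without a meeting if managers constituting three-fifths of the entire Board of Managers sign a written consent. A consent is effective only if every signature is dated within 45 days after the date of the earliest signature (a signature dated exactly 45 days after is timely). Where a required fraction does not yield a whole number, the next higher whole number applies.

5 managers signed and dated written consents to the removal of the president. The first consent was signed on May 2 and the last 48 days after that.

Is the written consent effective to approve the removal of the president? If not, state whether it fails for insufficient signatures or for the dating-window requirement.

Not effective — dating-window requirement not satisfied.

Signatures required: three-fifths of 7 — 3/5 of 7 = 4.20, rounded up to 5, so 5 needed; 5 signed. Sufficient.
Dating window: the latest signature is 48 days after the earliest; the limit is 45 days. Outside the window.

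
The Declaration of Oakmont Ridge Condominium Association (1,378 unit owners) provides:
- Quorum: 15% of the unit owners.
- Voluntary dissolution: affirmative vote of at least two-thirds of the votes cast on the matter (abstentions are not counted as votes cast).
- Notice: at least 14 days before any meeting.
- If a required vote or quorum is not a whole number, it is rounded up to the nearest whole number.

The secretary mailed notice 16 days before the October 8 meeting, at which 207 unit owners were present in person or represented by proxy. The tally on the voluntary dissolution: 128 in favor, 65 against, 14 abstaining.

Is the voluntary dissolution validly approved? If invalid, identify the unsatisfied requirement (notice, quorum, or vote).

Notice: 16 days given; 14 required. Satisfied.
Quorum: 15% of 1,378 = 206.70, rounded up to 207; 207 present. Satisfied.
Vote: requires two-thirds of the votes cast (207 − 14 abstaining = 193); 2/3 of 193 = 128.67, rounded up to 129, so 129 needed; 128 in favor. Not satisfied.

Invalid — vote requirement not satisfied.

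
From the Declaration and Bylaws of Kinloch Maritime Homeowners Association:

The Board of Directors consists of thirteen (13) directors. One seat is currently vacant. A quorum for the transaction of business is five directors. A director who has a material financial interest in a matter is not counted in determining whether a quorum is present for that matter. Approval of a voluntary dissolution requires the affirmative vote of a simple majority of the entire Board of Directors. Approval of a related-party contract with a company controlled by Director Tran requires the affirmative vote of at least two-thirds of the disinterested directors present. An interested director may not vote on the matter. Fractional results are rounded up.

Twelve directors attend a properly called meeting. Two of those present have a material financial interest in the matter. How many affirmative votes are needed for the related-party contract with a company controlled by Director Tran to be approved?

7

The related-party contract with a company controlled by Director Tran requires two-thirds of the disinterested directors present (12 − 2 = 10).
2/3 of 10 = 6.67, rounded up to 7.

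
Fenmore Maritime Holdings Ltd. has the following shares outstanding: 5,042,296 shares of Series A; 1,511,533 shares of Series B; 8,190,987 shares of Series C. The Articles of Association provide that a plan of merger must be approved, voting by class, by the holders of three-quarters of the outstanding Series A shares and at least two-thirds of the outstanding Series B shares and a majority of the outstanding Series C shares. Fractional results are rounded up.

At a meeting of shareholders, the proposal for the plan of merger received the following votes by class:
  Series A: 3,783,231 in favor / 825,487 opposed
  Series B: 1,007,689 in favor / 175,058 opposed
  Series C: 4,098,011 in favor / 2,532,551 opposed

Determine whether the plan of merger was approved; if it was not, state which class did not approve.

Series A: 3/4 of 5042296 = 3781722; 3,781,722 required, 3,783,231 in favor — approved.
Series B: 2/3 of 1511533 = 1007688.67, rounded up to 1007689; 1,007,689 required, 1,007,689 in favor — approved.
Series C: a majority of 8190987 is 4095494; 4,095,494 required, 4,098,011 in favor — approved.

Approved — every class gave the required vote.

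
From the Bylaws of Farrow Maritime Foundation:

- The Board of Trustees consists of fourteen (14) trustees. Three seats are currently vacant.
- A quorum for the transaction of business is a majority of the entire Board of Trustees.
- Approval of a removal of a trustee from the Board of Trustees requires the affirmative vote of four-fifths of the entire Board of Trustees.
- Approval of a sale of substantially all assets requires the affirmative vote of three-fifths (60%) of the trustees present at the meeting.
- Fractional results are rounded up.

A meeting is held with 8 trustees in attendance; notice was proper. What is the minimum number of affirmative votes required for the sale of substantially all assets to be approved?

5

The sale of substantially all assets requires three-fifths of the trustees present (8).
3/5 of 8 = 4.80, rounded up to 5.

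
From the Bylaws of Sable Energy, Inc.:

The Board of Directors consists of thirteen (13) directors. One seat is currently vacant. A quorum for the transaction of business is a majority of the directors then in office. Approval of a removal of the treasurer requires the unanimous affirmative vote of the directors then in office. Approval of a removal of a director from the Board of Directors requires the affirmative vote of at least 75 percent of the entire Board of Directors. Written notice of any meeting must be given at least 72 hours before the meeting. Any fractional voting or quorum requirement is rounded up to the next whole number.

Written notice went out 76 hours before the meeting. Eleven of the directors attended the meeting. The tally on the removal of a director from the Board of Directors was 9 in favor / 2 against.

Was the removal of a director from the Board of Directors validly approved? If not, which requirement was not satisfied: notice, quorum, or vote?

Invalid — vote requirement not satisfied.

Notice: 76 hours given; 72 required (76 ≥ 72). Satisfied.
Quorum: 11 present; quorum is 7. Satisfied.
Vote: the removal of a director from the Board of Directors requires three-fourths of the entire Board of Directors (13). 3/4 of 13 = 9.75, rounded up to 10, so 10 affirmative votes are needed; 9 voted in favor. Not satisfied.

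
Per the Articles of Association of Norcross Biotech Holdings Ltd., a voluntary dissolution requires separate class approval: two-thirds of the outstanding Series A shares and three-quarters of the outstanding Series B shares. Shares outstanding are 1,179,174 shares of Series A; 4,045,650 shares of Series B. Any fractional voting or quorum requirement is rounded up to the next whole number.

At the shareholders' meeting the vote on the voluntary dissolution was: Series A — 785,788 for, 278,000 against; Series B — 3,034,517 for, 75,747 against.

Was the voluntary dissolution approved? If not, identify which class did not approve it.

Series A: 2/3 of 1179174 = 786116; 786,116 required, 785,788 in favor — not approved.
Series B: 3/4 of 4045650 = 3034237.50, rounded up to 3034238; 3,034,238 required, 3,034,517 in favor — approved.

Not approved — the Series A shares did not give the required vote.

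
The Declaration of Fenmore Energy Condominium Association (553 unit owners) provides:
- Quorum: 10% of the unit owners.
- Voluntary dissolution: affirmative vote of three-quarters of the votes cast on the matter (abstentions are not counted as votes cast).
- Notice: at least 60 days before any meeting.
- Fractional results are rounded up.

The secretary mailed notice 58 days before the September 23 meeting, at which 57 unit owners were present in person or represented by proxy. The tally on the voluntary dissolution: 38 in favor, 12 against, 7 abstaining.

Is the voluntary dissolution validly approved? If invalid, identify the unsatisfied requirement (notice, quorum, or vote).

Invalid — notice requirement not satisfied.

Notice: 58 days given; 60 required. Not satisfied.
Quorum: 10% of 553 = 55.30, rounded up to 56; 57 present. Satisfied.
Vote: requires three-fourths of the votes cast (57 − 7 abstaining = 50); 3/4 of 50 = 37.50, rounded up to 38, so 38 needed; 38 in favor. Satisfied.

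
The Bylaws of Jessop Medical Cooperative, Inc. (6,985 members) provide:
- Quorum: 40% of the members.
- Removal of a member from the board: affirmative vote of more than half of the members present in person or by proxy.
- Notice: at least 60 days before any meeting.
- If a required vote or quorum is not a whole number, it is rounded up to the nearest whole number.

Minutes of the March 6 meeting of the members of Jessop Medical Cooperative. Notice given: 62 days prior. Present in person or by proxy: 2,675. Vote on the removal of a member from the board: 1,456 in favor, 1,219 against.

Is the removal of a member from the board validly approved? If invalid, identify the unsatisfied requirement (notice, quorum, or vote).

Invalid — quorum requirement not satisfied.

Notice: 62 days given; 60 required. Satisfied.
Quorum: 40% of 6,985 = 2,794; 2,675 present. Not satisfied.
Vote: requires a majority of those present (2,675); a majority of 2675 is 1338, so 1,338 needed; 1,456 in favor. Satisfied.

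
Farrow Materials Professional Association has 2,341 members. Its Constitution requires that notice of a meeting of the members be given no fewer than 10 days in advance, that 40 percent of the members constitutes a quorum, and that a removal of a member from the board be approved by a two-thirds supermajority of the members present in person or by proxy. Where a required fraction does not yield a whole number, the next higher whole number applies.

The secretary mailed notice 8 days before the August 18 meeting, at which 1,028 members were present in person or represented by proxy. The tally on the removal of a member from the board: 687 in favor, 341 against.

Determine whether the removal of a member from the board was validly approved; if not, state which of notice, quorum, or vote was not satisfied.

Notice: 8 days given; 10 required. Not satisfied.
Quorum: 40% of 2,341 = 936.40, rounded up to 937; 1,028 present. Satisfied.
Vote: requires two-thirds of those present (1,028); 2/3 of 1028 = 685.33, rounded up to 686, so 686 needed; 687 in favor. Satisfied.

Invalid — notice requirement not satisfied.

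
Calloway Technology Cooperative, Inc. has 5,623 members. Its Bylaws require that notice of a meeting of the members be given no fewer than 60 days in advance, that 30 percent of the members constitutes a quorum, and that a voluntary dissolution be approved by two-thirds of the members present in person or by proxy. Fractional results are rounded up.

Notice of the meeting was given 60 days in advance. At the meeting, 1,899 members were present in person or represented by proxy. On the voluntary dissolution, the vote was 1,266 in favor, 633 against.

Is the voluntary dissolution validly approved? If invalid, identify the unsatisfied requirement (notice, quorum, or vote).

Valid — all requirements satisfied.

Notice: 60 days given; 60 required. Satisfied.
Quorum: 30% of 5,623 = 1,686.90, rounded up to 1,687; 1,899 present. Satisfied.
Vote: requires two-thirds of those present (1,899); 2/3 of 1899 = 1266, so 1,266 needed; 1,266 in favor. Satisfied.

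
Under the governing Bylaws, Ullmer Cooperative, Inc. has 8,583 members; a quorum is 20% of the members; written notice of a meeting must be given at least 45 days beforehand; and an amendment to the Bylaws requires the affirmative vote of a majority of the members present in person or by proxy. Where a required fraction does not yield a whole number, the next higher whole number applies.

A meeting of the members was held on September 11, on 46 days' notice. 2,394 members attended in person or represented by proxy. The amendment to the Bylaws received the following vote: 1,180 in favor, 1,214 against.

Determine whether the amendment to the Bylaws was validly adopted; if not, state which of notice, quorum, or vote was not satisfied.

Notice: 46 days given; 45 required. Satisfied.
Quorum: 20% of 8,583 = 1,716.60, rounded up to 1,717; 2,394 present. Satisfied.
Vote: requires a majority of those present (2,394); a majority of 2394 is 1198, so 1,198 needed; 1,180 in favor. Not satisfied.

Invalid — vote requirement not satisfied.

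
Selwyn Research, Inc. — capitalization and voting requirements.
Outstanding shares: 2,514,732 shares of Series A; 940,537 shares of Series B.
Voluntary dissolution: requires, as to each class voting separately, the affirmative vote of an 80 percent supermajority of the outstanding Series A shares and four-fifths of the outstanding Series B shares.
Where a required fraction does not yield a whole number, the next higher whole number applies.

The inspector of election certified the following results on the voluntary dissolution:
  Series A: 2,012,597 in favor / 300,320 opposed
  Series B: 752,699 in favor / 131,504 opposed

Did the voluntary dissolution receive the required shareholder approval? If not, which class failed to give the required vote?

Series A: 4/5 of 2514732 = 2011785.60, rounded up to 2011786; 2,011,786 required, 2,012,597 in favor — approved.
Series B: 4/5 of 940537 = 752429.60, rounded up to 752430; 752,430 required, 752,699 in favor — approved.

Approved — every class gave the required vote.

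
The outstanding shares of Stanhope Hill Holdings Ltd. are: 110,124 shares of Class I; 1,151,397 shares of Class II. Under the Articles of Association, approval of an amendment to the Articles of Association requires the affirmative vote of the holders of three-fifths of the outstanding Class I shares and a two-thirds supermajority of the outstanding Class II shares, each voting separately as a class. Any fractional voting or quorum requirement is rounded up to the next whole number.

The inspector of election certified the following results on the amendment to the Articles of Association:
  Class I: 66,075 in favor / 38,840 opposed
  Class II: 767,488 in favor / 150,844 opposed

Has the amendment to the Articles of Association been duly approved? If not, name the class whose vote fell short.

Not approved — the Class II shares did not give the required vote.

Class I: 3/5 of 110124 = 66074.40, rounded up to 66075; 66,075 required, 66,075 in favor — approved.
Class II: 2/3 of 1151397 = 767598; 767,598 required, 767,488 in favor — not approved.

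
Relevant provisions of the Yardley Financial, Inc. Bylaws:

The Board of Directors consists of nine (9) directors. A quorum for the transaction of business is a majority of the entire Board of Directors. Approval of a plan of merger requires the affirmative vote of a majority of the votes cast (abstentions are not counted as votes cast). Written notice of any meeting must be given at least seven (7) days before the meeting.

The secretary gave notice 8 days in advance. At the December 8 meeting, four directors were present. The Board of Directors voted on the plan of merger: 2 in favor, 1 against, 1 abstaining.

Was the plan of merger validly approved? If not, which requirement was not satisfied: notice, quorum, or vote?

Notice: 8 days given; 7 required (8 ≥ 7). Satisfied.
Quorum: 4 present; quorum is 5. Not satisfied.
Vote: the plan of merger requires a majority of the votes cast (4 present − 1 abstaining = 3). A majority of 3 is 2, so 2 affirmative votes are needed; 2 voted in favor. Satisfied. (Moot — without a quorum no business can be validly transacted.)

Invalid — quorum requirement not satisfied.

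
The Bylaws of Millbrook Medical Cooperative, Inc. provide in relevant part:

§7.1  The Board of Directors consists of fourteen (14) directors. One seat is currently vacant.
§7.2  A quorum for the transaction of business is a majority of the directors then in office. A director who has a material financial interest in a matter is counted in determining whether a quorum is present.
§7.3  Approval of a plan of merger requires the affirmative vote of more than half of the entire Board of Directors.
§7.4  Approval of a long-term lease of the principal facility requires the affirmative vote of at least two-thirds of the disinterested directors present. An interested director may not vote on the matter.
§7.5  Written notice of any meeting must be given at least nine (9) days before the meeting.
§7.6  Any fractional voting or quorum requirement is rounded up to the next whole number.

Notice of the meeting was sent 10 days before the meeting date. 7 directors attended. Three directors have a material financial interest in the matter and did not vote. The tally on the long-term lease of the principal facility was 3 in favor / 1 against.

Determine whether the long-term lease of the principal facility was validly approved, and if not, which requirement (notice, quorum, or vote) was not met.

Notice: 10 days given; 9 required (10 ≥ 9). Satisfied.
Quorum: 7 present (interested directors count toward quorum); quorum is 7. Satisfied.
Vote: the long-term lease of the principal facility requires two-thirds of the disinterested directors present (7 − 3 = 4). 2/3 of 4 = 2.67, rounded up to 3, so 3 affirmative votes are needed; 3 voted in favor. Satisfied.

Valid — all requirements satisfied.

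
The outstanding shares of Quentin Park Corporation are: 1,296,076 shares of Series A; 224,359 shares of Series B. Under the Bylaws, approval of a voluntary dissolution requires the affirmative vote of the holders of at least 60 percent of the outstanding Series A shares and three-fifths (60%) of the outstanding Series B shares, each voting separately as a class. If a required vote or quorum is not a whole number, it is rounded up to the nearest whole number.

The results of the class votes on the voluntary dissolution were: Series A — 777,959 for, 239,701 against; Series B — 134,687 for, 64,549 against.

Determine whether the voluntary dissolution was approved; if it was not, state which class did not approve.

Series A: 3/5 of 1296076 = 777645.60, rounded up to 777646; 777,646 required, 777,959 in favor — approved.
Series B: 3/5 of 224359 = 134615.40, rounded up to 134616; 134,616 required, 134,687 in favor — approved.

Approved — every class gave the required vote.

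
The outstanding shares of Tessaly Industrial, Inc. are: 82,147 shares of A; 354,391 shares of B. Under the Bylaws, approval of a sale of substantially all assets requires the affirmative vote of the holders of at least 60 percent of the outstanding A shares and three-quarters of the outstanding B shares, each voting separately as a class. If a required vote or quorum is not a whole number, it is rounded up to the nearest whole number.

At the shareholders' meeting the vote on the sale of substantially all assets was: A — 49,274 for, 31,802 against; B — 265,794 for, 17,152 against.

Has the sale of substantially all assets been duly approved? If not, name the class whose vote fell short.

A: 3/5 of 82147 = 49288.20, rounded up to 49289; 49,289 required, 49,274 in favor — not approved.
B: 3/4 of 354391 = 265793.25, rounded up to 265794; 265,794 required, 265,794 in favor — approved.

Not approved — the A shares did not give the required vote.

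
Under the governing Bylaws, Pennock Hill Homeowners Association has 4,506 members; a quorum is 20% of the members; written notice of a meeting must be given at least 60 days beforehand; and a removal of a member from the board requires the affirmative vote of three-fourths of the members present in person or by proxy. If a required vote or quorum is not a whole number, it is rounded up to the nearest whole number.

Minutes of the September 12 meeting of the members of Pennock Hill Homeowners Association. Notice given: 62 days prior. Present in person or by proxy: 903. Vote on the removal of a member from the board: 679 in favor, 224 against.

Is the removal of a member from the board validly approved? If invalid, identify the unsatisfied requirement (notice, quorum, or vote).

Notice: 62 days given; 60 required. Satisfied.
Quorum: 20% of 4,506 = 901.20, rounded up to 902; 903 present. Satisfied.
Vote: requires three-fourths of those present (903); 3/4 of 903 = 677.25, rounded up to 678, so 678 needed; 679 in favor. Satisfied.

Valid — all requirements satisfied.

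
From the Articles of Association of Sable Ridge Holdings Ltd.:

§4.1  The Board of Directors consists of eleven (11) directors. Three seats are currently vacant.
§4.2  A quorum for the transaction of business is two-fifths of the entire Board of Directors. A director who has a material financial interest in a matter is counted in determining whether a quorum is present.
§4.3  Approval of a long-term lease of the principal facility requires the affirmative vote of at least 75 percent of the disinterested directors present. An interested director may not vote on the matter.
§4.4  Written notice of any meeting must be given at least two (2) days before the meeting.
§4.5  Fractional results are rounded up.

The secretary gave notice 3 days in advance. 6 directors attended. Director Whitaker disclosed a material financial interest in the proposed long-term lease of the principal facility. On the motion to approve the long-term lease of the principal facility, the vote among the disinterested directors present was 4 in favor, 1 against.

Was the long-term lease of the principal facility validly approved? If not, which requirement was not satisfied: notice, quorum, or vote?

Notice: 3 days given; 2 required (3 ≥ 2). Satisfied.
Quorum: 6 present (interested directors count toward quorum); quorum is 5. Satisfied.
Vote: the long-term lease of the principal facility requires three-fourths of the disinterested directors present (6 − 1 = 5). 3/4 of 5 = 3.75, rounded up to 4, so 4 affirmative votes are needed; 4 voted in favor. Satisfied.

Valid — all requirements satisfied.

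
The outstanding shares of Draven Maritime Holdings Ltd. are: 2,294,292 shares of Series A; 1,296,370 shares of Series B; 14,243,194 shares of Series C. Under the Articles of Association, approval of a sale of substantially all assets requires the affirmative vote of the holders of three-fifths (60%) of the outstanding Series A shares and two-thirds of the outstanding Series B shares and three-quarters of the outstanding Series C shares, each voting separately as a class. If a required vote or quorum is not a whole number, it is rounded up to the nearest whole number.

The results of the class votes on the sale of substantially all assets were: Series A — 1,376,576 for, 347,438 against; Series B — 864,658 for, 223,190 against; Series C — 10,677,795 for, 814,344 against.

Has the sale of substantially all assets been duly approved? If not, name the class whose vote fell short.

Series A: 3/5 of 2294292 = 1376575.20, rounded up to 1376576; 1,376,576 required, 1,376,576 in favor — approved.
Series B: 2/3 of 1296370 = 864246.67, rounded up to 864247; 864,247 required, 864,658 in favor — approved.
Series C: 3/4 of 14243194 = 10682395.50, rounded up to 10682396; 10,682,396 required, 10,677,795 in favor — not approved.

Not approved — the Series C shares did not give the required vote.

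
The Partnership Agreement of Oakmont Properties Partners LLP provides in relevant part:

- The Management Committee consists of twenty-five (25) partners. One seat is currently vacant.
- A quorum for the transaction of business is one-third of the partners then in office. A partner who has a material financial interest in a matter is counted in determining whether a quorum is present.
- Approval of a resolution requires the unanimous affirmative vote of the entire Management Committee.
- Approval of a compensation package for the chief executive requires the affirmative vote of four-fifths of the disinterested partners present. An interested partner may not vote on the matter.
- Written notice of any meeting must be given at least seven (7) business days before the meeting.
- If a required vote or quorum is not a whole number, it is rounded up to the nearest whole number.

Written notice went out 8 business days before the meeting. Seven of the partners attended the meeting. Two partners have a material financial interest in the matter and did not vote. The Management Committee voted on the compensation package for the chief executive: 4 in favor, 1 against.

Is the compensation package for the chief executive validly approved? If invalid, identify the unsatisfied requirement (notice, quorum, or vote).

Notice: 8 business days given; 7 required (8 ≥ 7). Satisfied.
Quorum: 7 present (interested partners count toward quorum); quorum is 8. Not satisfied.
Vote: the compensation package for the chief executive requires four-fifths of the disinterested partners present (7 − 2 = 5). 4/5 of 5 = 4, so 4 affirmative votes are needed; 4 voted in favor. Satisfied. (Moot — without a quorum no business can be validly transacted.)

Invalid — quorum requirement not satisfied.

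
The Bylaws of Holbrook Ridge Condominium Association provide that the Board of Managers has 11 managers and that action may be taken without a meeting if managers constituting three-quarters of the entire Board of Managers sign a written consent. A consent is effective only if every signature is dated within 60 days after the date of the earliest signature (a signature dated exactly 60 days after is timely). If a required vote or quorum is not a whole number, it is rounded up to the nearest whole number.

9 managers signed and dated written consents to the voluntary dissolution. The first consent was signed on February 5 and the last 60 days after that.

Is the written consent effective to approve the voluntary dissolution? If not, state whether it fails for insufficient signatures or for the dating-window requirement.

Signatures required: three-quarters of 11 — 3/4 of 11 = 8.25, rounded up to 9, so 9 needed; 9 signed. Sufficient.
Dating window: the latest signature is 60 days after the earliest; the limit is 60 days. Within the window.

Effective — both the signature and dating-window requirements are satisfied.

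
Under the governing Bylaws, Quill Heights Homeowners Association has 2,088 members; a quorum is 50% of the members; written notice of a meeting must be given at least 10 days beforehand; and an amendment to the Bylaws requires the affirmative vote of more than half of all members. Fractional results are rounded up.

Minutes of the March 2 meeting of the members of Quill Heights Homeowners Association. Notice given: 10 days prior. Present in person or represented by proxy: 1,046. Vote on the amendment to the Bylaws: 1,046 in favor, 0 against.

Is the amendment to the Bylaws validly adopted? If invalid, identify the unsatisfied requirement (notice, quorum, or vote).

Notice: 10 days given; 10 required. Satisfied.
Quorum: 50% of 2,088 = 1,044; 1,046 present. Satisfied.
Vote: requires a majority of all members (2,088); a majority of 2088 is 1045, so 1,045 needed; 1,046 in favor. Satisfied.

Valid — all requirements satisfied.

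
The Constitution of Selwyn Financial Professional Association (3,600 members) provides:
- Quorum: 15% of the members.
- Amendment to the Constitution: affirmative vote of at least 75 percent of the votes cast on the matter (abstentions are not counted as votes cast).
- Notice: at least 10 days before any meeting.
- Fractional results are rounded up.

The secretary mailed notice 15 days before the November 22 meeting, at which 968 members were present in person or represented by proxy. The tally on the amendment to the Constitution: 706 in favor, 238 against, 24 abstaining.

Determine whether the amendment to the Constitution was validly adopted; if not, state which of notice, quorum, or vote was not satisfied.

Notice: 15 days given; 10 required. Satisfied.
Quorum: 15% of 3,600 = 540; 968 present. Satisfied.
Vote: requires three-fourths of the votes cast (968 − 24 abstaining = 944); 3/4 of 944 = 708, so 708 needed; 706 in favor. Not satisfied.

Invalid — vote requirement not satisfied.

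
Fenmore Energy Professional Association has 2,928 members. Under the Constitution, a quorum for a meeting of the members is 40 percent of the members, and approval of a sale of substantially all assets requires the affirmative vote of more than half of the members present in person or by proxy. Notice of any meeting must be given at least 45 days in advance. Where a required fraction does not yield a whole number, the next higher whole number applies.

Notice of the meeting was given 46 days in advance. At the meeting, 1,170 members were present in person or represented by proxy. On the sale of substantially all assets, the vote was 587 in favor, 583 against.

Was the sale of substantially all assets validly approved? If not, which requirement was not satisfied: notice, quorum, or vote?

Notice: 46 days given; 45 required. Satisfied.
Quorum: 40% of 2,928 = 1,171.20, rounded up to 1,172; 1,170 present. Not satisfied.
Vote: requires a majority of those present (1,170); a majority of 1170 is 586, so 586 needed; 587 in favor. Satisfied.

Invalid — quorum requirement not satisfied.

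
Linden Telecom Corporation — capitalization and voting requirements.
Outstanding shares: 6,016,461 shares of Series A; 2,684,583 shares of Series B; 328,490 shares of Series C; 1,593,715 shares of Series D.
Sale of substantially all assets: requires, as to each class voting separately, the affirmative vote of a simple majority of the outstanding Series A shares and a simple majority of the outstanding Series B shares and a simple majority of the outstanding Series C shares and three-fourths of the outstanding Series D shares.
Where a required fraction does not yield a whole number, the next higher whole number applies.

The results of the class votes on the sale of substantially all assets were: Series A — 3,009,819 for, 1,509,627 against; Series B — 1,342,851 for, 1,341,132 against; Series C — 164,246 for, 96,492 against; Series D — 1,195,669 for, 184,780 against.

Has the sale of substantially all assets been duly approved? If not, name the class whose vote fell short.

Approved — every class gave the required vote.

Series A: a majority of 6016461 is 3008231; 3,008,231 required, 3,009,819 in favor — approved.
Series B: a majority of 2684583 is 1342292; 1,342,292 required, 1,342,851 in favor — approved.
Series C: a majority of 328490 is 164246; 164,246 required, 164,246 in favor — approved.
Series D: 3/4 of 1593715 = 1195286.25, rounded up to 1195287; 1,195,287 required, 1,195,669 in favor — approved.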